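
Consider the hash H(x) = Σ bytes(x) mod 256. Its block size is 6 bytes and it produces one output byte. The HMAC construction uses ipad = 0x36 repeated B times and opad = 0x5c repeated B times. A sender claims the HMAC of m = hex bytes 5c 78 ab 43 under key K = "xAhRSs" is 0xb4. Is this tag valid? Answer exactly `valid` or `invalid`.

Key "xAhRSs" = 78 41 68 52 53 73 is exactly B = 6 bytes: K' = 78 41 68 52 53 73.
K' ⊕ ipad = 4e 77 5e 64 65 45; K' ⊕ opad = 24 1d 34 0e 0f 2f.
Inner hash: sum = 78+119+94+100+101+69+92+120+171+67 = 1011; mod 256 = 243 → f3.
Outer hash (recomputed tag): sum = 36+29+52+14+15+47+243 = 436; mod 256 = 180 → b4.
Recomputed tag = b4; claimed = b4 → match.

valid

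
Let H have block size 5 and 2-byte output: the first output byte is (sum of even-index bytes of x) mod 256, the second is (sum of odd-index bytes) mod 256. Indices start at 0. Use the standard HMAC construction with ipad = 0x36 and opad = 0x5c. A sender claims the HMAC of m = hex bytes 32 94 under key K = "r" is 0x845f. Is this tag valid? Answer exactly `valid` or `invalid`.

Key "r" = 72 is 1 byte ≤ B = 5; zero-pad to 5 bytes: K' = 72 00 00 00 00.
K' ⊕ ipad = 44 36 36 36 36; K' ⊕ opad = 2e 5c 5c 5c 5c.
Inner hash: even-index sum = 324 mod 256 = 68; odd-index sum = 158 mod 256 = 158 → 44 9e.
Outer hash (recomputed tag): even-index sum = 388 mod 256 = 132; odd-index sum = 252 mod 256 = 252 → 84 fc.
Recomputed tag = 84fc; claimed = 845f → mismatch.

invalid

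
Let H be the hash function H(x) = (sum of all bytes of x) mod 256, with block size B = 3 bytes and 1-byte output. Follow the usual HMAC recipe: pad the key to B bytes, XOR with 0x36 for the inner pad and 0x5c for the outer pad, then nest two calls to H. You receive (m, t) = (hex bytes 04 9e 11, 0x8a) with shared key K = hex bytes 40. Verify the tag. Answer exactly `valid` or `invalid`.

invalid

Key hex bytes 40 is 1 byte ≤ B = 3; zero-pad to 3 bytes: K' = 40 00 00.
K' ⊕ ipad = 76 36 36; K' ⊕ opad = 1c 5c 5c.
Inner hash: sum = 118+54+54+4+158+17 = 405; mod 256 = 149 → 95.
Outer hash (recomputed tag): sum = 28+92+92+149 = 361; mod 256 = 105 → 69.
Recomputed tag = 69; claimed = 8a → mismatch.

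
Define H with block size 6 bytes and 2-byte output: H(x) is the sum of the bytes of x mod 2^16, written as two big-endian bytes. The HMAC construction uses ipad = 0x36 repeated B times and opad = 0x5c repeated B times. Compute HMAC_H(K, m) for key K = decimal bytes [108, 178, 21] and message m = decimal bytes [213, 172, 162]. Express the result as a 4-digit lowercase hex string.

0344

Key decimal bytes [108, 178, 21] = 6c b2 15 is 3 bytes ≤ B = 6; zero-pad to 6 bytes: K' = 6c b2 15 00 00 00.
K' ⊕ ipad = 5a 84 23 36 36 36.  K' ⊕ opad = 30 ee 49 5c 5c 5c.
Inner input = (K'⊕ipad) ∥ m = 5a 84 23 36 36 36 ∥ d5 ac a2.
Inner hash: sum = 90+132+35+54+54+54+213+172+162 = 966 → 03 c6.
Outer input = (K'⊕opad) ∥ inner = 30 ee 49 5c 5c 5c ∥ 03 c6.
Outer hash (tag): sum = 48+238+73+92+92+92+3+198 = 836 → 03 44.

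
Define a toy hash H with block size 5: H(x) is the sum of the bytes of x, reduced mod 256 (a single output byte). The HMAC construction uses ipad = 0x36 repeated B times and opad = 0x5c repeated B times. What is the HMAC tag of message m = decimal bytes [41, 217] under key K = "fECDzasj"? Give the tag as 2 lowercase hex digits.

dc

Key "fECDzasj" = 66 45 43 44 7a 61 73 6a is 8 bytes > B = 5, so hash it first: H(key) = ea, then zero-pad to 5 bytes: K' = ea 00 00 00 00.
K' ⊕ ipad = dc 36 36 36 36.  K' ⊕ opad = b6 5c 5c 5c 5c.
Inner input = (K'⊕ipad) ∥ m = dc 36 36 36 36 ∥ 29 d9.
Inner hash: sum = 220+54+54+54+54+41+217 = 694; mod 256 = 182 → b6.
Outer input = (K'⊕opad) ∥ inner = b6 5c 5c 5c 5c ∥ b6.
Outer hash (tag): sum = 182+92+92+92+92+182 = 732; mod 256 = 220 → dc.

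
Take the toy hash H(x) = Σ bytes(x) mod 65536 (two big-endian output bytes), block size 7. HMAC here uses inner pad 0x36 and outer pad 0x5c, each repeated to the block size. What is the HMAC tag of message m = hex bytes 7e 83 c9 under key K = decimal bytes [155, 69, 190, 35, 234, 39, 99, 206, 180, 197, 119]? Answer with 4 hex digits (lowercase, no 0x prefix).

03a7

Key decimal bytes [155, 69, 190, 35, 234, 39, 99, 206, 180, 197, 119] = 9b 45 be 23 ea 27 63 ce b4 c5 77 is 11 bytes > B = 7, so hash it first: H(key) = 05 f3, then zero-pad to 7 bytes: K' = 05 f3 00 00 00 00 00.
K' ⊕ ipad = 33 c5 36 36 36 36 36.  K' ⊕ opad = 59 af 5c 5c 5c 5c 5c.
Inner input = (K'⊕ipad) ∥ m = 33 c5 36 36 36 36 36 ∥ 7e 83 c9.
Inner hash: sum = 51+197+54+54+54+54+54+126+131+201 = 976 → 03 d0.
Outer input = (K'⊕opad) ∥ inner = 59 af 5c 5c 5c 5c 5c ∥ 03 d0.
Outer hash (tag): sum = 89+175+92+92+92+92+92+3+208 = 935 → 03 a7.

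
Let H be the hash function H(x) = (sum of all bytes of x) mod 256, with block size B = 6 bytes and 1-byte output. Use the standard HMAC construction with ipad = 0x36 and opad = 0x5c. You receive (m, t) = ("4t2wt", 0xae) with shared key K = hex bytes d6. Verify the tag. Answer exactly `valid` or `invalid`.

Key hex bytes d6 is 1 byte ≤ B = 6; zero-pad to 6 bytes: K' = d6 00 00 00 00 00.
K' ⊕ ipad = e0 36 36 36 36 36; K' ⊕ opad = 8a 5c 5c 5c 5c 5c.
Inner hash: sum = 224+54+54+54+54+54+52+116+50+119+116 = 947; mod 256 = 179 → b3.
Outer hash (recomputed tag): sum = 138+92+92+92+92+92+179 = 777; mod 256 = 9 → 09.
Recomputed tag = 09; claimed = ae → mismatch.

invalid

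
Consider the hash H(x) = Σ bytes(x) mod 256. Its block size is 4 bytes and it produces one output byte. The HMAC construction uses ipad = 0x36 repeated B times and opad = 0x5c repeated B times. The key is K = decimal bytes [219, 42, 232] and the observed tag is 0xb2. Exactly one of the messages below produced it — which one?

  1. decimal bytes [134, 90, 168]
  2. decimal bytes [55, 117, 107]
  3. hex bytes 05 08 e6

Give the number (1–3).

1

Key decimal bytes [219, 42, 232] = db 2a e8 is 3 bytes ≤ B = 4; zero-pad to 4 bytes: K' = db 2a e8 00.
K' ⊕ ipad = ed 1c de 36; K' ⊕ opad = 87 76 b4 5c.
m1: inner = H(ed 1c de 36 86 5a a8) = a5; tag = H(87 76 b4 5c a5) = b2 ← matches
m2: inner = H(ed 1c de 36 37 75 6b) = 34; tag = H(87 76 b4 5c 34) = 41
m3: inner = H(ed 1c de 36 05 08 e6) = 10; tag = H(87 76 b4 5c 10) = 1d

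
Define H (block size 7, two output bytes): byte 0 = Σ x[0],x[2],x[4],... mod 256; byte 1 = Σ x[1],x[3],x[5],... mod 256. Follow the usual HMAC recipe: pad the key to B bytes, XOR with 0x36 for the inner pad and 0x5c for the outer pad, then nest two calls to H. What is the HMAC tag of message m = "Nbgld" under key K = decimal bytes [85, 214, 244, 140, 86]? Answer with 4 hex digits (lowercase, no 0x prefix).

003f

Key decimal bytes [85, 214, 244, 140, 86] = 55 d6 f4 8c 56 is 5 bytes ≤ B = 7; zero-pad to 7 bytes: K' = 55 d6 f4 8c 56 00 00.
K' ⊕ ipad = 63 e0 c2 ba 60 36 36.  K' ⊕ opad = 09 8a a8 d0 0a 5c 5c.
Inner input = (K'⊕ipad) ∥ m = 63 e0 c2 ba 60 36 36 ∥ 4e 62 67 6c 64.
Inner hash: even-index sum = 649 mod 256 = 137; odd-index sum = 745 mod 256 = 233 → 89 e9.
Outer input = (K'⊕opad) ∥ inner = 09 8a a8 d0 0a 5c 5c ∥ 89 e9.
Outer hash (tag): even-index sum = 512 mod 256 = 0; odd-index sum = 575 mod 256 = 63 → 00 3f.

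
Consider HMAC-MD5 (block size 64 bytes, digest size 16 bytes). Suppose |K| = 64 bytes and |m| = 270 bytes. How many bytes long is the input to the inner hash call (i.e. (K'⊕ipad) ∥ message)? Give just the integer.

334

Key is 64 ≤ 64 bytes, zero-padded: |K'| = 64.
Inner input = (K'⊕ipad) ∥ m → 64 + 270 = 334 bytes.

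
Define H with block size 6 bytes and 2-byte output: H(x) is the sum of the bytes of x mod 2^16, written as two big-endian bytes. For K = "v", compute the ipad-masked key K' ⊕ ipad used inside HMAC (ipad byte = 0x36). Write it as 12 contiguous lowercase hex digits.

Key "v" = 76 is 1 byte ≤ B = 6; zero-pad to 6 bytes: K' = 76 00 00 00 00 00.
XOR each byte with 0x36: 76⊕36=40, 00⊕36=36, 00⊕36=36, 00⊕36=36, 00⊕36=36, 00⊕36=36.

403636363636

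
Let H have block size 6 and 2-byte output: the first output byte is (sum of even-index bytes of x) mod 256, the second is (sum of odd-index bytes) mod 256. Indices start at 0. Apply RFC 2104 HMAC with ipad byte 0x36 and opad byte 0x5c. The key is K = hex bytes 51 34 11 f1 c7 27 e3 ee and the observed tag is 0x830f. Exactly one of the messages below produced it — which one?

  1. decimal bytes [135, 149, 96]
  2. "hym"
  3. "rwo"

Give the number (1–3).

2

Key hex bytes 51 34 11 f1 c7 27 e3 ee is 8 bytes > B = 6, so hash it first: H(key) = 0c 3a, then zero-pad to 6 bytes: K' = 0c 3a 00 00 00 00.
K' ⊕ ipad = 3a 0c 36 36 36 36; K' ⊕ opad = 50 66 5c 5c 5c 5c.
m1: inner = H(3a 0c 36 36 36 36 87 95 60) = 8d 0d; tag = H(50 66 5c 5c 5c 5c 8d 0d) = 952b
m2: inner = H(3a 0c 36 36 36 36 68 79 6d) = 7b f1; tag = H(50 66 5c 5c 5c 5c 7b f1) = 830f ← matches
m3: inner = H(3a 0c 36 36 36 36 72 77 6f) = 87 ef; tag = H(50 66 5c 5c 5c 5c 87 ef) = 8f0d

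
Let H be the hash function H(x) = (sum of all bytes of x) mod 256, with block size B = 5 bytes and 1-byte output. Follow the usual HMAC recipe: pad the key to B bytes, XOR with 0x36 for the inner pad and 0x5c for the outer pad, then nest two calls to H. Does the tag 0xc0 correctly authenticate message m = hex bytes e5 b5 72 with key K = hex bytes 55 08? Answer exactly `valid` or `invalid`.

valid

Key hex bytes 55 08 is 2 bytes ≤ B = 5; zero-pad to 5 bytes: K' = 55 08 00 00 00.
K' ⊕ ipad = 63 3e 36 36 36; K' ⊕ opad = 09 54 5c 5c 5c.
Inner hash: sum = 99+62+54+54+54+229+181+114 = 847; mod 256 = 79 → 4f.
Outer hash (recomputed tag): sum = 9+84+92+92+92+79 = 448; mod 256 = 192 → c0.
Recomputed tag = c0; claimed = c0 → match.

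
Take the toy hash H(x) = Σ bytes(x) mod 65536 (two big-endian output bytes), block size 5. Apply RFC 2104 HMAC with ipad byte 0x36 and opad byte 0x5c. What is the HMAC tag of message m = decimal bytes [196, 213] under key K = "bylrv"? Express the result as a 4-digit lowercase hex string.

Key "bylrv" = 62 79 6c 72 76 is exactly B = 5 bytes: K' = 62 79 6c 72 76.
K' ⊕ ipad = 54 4f 5a 44 40.  K' ⊕ opad = 3e 25 30 2e 2a.
Inner input = (K'⊕ipad) ∥ m = 54 4f 5a 44 40 ∥ c4 d5.
Inner hash: sum = 84+79+90+68+64+196+213 = 794 → 03 1a.
Outer input = (K'⊕opad) ∥ inner = 3e 25 30 2e 2a ∥ 03 1a.
Outer hash (tag): sum = 62+37+48+46+42+3+26 = 264 → 01 08.

0108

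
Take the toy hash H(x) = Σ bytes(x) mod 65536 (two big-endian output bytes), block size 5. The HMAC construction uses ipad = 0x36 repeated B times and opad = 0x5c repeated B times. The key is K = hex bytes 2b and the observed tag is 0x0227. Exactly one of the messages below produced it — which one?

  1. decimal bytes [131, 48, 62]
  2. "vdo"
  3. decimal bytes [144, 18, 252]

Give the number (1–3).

2

Key hex bytes 2b is 1 byte ≤ B = 5; zero-pad to 5 bytes: K' = 2b 00 00 00 00.
K' ⊕ ipad = 1d 36 36 36 36; K' ⊕ opad = 77 5c 5c 5c 5c.
m1: inner = H(1d 36 36 36 36 83 30 3e) = 01 e6; tag = H(77 5c 5c 5c 5c 01 e6) = 02ce
m2: inner = H(1d 36 36 36 36 76 64 6f) = 02 3e; tag = H(77 5c 5c 5c 5c 02 3e) = 0227 ← matches
m3: inner = H(1d 36 36 36 36 90 12 fc) = 02 93; tag = H(77 5c 5c 5c 5c 02 93) = 027c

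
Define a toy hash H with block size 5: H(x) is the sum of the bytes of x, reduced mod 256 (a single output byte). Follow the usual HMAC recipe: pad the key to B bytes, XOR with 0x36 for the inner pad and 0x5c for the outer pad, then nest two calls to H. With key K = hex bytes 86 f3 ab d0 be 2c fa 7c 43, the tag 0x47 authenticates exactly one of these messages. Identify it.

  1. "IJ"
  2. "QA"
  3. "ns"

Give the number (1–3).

1

Key hex bytes 86 f3 ab d0 be 2c fa 7c 43 is 9 bytes > B = 5, so hash it first: H(key) = 97, then zero-pad to 5 bytes: K' = 97 00 00 00 00.
K' ⊕ ipad = a1 36 36 36 36; K' ⊕ opad = cb 5c 5c 5c 5c.
m1: inner = H(a1 36 36 36 36 49 4a) = 0c; tag = H(cb 5c 5c 5c 5c 0c) = 47 ← matches
m2: inner = H(a1 36 36 36 36 51 41) = 0b; tag = H(cb 5c 5c 5c 5c 0b) = 46
m3: inner = H(a1 36 36 36 36 6e 73) = 5a; tag = H(cb 5c 5c 5c 5c 5a) = 95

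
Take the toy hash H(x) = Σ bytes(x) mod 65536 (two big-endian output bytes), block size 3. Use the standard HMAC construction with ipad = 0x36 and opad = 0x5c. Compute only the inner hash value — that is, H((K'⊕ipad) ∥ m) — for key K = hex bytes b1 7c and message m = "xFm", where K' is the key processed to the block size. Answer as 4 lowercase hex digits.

Key hex bytes b1 7c is 2 bytes ≤ B = 3; zero-pad to 3 bytes: K' = b1 7c 00.
K' ⊕ ipad = 87 4a 36.
Inner input = 87 4a 36 ∥ 78 46 6d.
Inner hash: sum = 135+74+54+120+70+109 = 562 → 02 32.

0232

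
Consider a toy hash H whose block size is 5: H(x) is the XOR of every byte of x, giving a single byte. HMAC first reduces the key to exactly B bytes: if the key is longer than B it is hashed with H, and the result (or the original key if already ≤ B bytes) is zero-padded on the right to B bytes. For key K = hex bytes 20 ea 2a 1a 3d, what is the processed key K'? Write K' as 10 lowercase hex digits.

20ea2a1a3d

Key hex bytes 20 ea 2a 1a 3d is exactly B = 5 bytes: K' = 20 ea 2a 1a 3d.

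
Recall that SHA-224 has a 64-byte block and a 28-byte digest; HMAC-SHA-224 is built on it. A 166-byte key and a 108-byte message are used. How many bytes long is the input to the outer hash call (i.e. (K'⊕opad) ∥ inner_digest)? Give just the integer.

92

Key is 166 > 64 bytes, so it is hashed to 28 bytes then zero-padded to 64: |K'| = 64.
Outer input = (K'⊕opad) ∥ H(inner) → 64 + 28 = 92 bytes.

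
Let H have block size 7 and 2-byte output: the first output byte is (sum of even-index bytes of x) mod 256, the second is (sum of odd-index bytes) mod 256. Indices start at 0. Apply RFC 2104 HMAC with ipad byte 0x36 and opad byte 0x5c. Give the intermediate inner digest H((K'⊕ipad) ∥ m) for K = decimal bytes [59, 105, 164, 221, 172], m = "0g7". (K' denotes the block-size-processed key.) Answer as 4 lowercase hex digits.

Key decimal bytes [59, 105, 164, 221, 172] = 3b 69 a4 dd ac is 5 bytes ≤ B = 7; zero-pad to 7 bytes: K' = 3b 69 a4 dd ac 00 00.
K' ⊕ ipad = 0d 5f 92 eb 9a 36 36.
Inner input = 0d 5f 92 eb 9a 36 36 ∥ 30 67 37.
Inner hash: even-index sum = 470 mod 256 = 214; odd-index sum = 487 mod 256 = 231 → d6 e7.

d6e7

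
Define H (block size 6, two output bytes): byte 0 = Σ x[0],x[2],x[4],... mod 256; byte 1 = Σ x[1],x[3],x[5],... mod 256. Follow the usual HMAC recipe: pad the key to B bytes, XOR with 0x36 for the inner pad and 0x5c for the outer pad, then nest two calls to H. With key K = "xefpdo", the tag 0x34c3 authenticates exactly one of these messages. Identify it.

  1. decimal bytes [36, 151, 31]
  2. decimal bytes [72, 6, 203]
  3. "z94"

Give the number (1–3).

Key "xefpdo" = 78 65 66 70 64 6f is exactly B = 6 bytes: K' = 78 65 66 70 64 6f.
K' ⊕ ipad = 4e 53 50 46 52 59; K' ⊕ opad = 24 39 3a 2c 38 33.
m1: inner = H(4e 53 50 46 52 59 24 97 1f) = 33 89; tag = H(24 39 3a 2c 38 33 33 89) = c921
m2: inner = H(4e 53 50 46 52 59 48 06 cb) = 03 f8; tag = H(24 39 3a 2c 38 33 03 f8) = 9990
m3: inner = H(4e 53 50 46 52 59 7a 39 34) = 9e 2b; tag = H(24 39 3a 2c 38 33 9e 2b) = 34c3 ← matches

3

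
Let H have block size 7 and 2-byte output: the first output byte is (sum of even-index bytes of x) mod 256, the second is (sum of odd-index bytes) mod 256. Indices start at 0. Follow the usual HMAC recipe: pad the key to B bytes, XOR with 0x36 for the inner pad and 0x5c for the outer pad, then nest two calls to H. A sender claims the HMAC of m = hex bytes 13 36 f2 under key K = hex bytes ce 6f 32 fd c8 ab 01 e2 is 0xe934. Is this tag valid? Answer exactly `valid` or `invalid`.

valid

Key hex bytes ce 6f 32 fd c8 ab 01 e2 is 8 bytes > B = 7, so hash it first: H(key) = c9 f9, then zero-pad to 7 bytes: K' = c9 f9 00 00 00 00 00.
K' ⊕ ipad = ff cf 36 36 36 36 36; K' ⊕ opad = 95 a5 5c 5c 5c 5c 5c.
Inner hash: even-index sum = 471 mod 256 = 215; odd-index sum = 576 mod 256 = 64 → d7 40.
Outer hash (recomputed tag): even-index sum = 489 mod 256 = 233; odd-index sum = 564 mod 256 = 52 → e9 34.
Recomputed tag = e934; claimed = e934 → match.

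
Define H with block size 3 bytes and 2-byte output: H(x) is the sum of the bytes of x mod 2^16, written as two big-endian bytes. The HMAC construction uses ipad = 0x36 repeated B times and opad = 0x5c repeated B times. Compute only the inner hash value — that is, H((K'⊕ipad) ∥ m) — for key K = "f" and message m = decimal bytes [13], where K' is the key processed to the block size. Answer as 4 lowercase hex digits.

Key "f" = 66 is 1 byte ≤ B = 3; zero-pad to 3 bytes: K' = 66 00 00.
K' ⊕ ipad = 50 36 36.
Inner input = 50 36 36 ∥ 0d.
Inner hash: sum = 80+54+54+13 = 201 → 00 c9.

00c9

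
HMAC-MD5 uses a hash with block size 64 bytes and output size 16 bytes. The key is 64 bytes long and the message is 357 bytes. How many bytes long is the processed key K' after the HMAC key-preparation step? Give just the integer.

Key is 64 ≤ 64 bytes, zero-padded: |K'| = 64.

64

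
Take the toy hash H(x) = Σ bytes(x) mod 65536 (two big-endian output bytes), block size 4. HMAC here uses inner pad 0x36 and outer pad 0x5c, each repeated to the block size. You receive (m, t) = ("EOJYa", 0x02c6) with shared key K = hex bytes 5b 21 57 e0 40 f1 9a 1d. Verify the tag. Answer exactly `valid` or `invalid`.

Key hex bytes 5b 21 57 e0 40 f1 9a 1d is 8 bytes > B = 4, so hash it first: H(key) = 03 9b, then zero-pad to 4 bytes: K' = 03 9b 00 00.
K' ⊕ ipad = 35 ad 36 36; K' ⊕ opad = 5f c7 5c 5c.
Inner hash: sum = 53+173+54+54+69+79+74+89+97 = 742 → 02 e6.
Outer hash (recomputed tag): sum = 95+199+92+92+2+230 = 710 → 02 c6.
Recomputed tag = 02c6; claimed = 02c6 → match.

valid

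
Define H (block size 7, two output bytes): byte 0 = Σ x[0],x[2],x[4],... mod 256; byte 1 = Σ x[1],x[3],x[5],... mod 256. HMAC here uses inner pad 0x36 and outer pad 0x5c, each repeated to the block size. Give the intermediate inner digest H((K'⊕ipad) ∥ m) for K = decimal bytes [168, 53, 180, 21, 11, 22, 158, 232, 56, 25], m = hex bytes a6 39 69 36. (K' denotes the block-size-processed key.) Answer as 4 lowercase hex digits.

1cd2

Key decimal bytes [168, 53, 180, 21, 11, 22, 158, 232, 56, 25] = a8 35 b4 15 0b 16 9e e8 38 19 is 10 bytes > B = 7, so hash it first: H(key) = 3d 61, then zero-pad to 7 bytes: K' = 3d 61 00 00 00 00 00.
K' ⊕ ipad = 0b 57 36 36 36 36 36.
Inner input = 0b 57 36 36 36 36 36 ∥ a6 39 69 36.
Inner hash: even-index sum = 284 mod 256 = 28; odd-index sum = 466 mod 256 = 210 → 1c d2.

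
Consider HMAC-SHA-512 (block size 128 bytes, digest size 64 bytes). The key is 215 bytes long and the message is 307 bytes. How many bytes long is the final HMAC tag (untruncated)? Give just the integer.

64

The tag is one SHA-512 digest: 64 bytes.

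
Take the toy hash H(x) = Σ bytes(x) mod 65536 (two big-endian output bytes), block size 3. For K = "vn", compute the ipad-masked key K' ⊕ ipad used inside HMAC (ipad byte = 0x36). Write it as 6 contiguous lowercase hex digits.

405836

Key "vn" = 76 6e is 2 bytes ≤ B = 3; zero-pad to 3 bytes: K' = 76 6e 00.
XOR each byte with 0x36: 76⊕36=40, 6e⊕36=58, 00⊕36=36.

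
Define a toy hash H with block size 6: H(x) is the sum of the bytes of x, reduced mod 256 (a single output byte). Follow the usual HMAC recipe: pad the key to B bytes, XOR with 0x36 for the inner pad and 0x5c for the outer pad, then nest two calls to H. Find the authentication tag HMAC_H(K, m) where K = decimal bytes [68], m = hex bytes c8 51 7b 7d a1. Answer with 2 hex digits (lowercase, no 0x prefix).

Key decimal bytes [68] = 44 is 1 byte ≤ B = 6; zero-pad to 6 bytes: K' = 44 00 00 00 00 00.
K' ⊕ ipad = 72 36 36 36 36 36.  K' ⊕ opad = 18 5c 5c 5c 5c 5c.
Inner input = (K'⊕ipad) ∥ m = 72 36 36 36 36 36 ∥ c8 51 7b 7d a1.
Inner hash: sum = 114+54+54+54+54+54+200+81+123+125+161 = 1074; mod 256 = 50 → 32.
Outer input = (K'⊕opad) ∥ inner = 18 5c 5c 5c 5c 5c ∥ 32.
Outer hash (tag): sum = 24+92+92+92+92+92+50 = 534; mod 256 = 22 → 16.

16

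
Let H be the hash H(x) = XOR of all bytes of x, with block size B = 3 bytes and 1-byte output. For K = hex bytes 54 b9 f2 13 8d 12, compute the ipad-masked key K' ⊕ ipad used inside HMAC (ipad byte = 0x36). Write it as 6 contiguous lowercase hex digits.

Key hex bytes 54 b9 f2 13 8d 12 is 6 bytes > B = 3, so hash it first: H(key) = 93, then zero-pad to 3 bytes: K' = 93 00 00.
XOR each byte with 0x36: 93⊕36=a5, 00⊕36=36, 00⊕36=36.

a53636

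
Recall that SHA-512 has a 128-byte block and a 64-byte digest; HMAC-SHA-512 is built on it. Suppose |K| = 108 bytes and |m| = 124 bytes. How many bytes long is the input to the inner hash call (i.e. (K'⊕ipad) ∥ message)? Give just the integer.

Key is 108 ≤ 128 bytes, zero-padded: |K'| = 128.
Inner input = (K'⊕ipad) ∥ m → 128 + 124 = 252 bytes.

252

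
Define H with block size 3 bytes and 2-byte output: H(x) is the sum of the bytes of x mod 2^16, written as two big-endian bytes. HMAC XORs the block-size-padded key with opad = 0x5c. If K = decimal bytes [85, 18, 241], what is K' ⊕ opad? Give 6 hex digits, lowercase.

094ead

Key decimal bytes [85, 18, 241] = 55 12 f1 is exactly B = 3 bytes: K' = 55 12 f1.
XOR each byte with 0x5c: 55⊕5c=09, 12⊕5c=4e, f1⊕5c=ad.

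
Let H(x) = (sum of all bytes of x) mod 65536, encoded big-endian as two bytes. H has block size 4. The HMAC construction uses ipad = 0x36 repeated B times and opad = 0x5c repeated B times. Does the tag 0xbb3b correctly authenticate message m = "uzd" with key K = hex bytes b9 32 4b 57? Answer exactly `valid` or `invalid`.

Key hex bytes b9 32 4b 57 is exactly B = 4 bytes: K' = b9 32 4b 57.
K' ⊕ ipad = 8f 04 7d 61; K' ⊕ opad = e5 6e 17 0b.
Inner hash: sum = 143+4+125+97+117+122+100 = 708 → 02 c4.
Outer hash (recomputed tag): sum = 229+110+23+11+2+196 = 571 → 02 3b.
Recomputed tag = 023b; claimed = bb3b → mismatch.

invalid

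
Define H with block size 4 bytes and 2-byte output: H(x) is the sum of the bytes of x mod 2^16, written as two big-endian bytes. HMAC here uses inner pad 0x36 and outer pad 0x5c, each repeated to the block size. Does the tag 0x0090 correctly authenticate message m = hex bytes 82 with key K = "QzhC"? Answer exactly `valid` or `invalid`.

Key "QzhC" = 51 7a 68 43 is exactly B = 4 bytes: K' = 51 7a 68 43.
K' ⊕ ipad = 67 4c 5e 75; K' ⊕ opad = 0d 26 34 1f.
Inner hash: sum = 103+76+94+117+130 = 520 → 02 08.
Outer hash (recomputed tag): sum = 13+38+52+31+2+8 = 144 → 00 90.
Recomputed tag = 0090; claimed = 0090 → match.

valid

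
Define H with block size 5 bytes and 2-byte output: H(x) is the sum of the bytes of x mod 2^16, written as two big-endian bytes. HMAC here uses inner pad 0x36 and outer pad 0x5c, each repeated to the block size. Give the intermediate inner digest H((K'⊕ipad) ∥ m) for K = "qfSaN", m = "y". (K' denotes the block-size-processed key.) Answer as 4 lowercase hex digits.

0244

Key "qfSaN" = 71 66 53 61 4e is exactly B = 5 bytes: K' = 71 66 53 61 4e.
K' ⊕ ipad = 47 50 65 57 78.
Inner input = 47 50 65 57 78 ∥ 79.
Inner hash: sum = 71+80+101+87+120+121 = 580 → 02 44.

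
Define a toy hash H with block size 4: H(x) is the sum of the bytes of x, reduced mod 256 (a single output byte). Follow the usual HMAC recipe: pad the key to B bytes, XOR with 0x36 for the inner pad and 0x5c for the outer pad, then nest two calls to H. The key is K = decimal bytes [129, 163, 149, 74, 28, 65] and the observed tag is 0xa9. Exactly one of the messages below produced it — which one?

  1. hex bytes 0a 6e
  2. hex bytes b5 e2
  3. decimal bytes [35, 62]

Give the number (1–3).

3

Key decimal bytes [129, 163, 149, 74, 28, 65] = 81 a3 95 4a 1c 41 is 6 bytes > B = 4, so hash it first: H(key) = 60, then zero-pad to 4 bytes: K' = 60 00 00 00.
K' ⊕ ipad = 56 36 36 36; K' ⊕ opad = 3c 5c 5c 5c.
m1: inner = H(56 36 36 36 0a 6e) = 70; tag = H(3c 5c 5c 5c 70) = c0
m2: inner = H(56 36 36 36 b5 e2) = 8f; tag = H(3c 5c 5c 5c 8f) = df
m3: inner = H(56 36 36 36 23 3e) = 59; tag = H(3c 5c 5c 5c 59) = a9 ← matches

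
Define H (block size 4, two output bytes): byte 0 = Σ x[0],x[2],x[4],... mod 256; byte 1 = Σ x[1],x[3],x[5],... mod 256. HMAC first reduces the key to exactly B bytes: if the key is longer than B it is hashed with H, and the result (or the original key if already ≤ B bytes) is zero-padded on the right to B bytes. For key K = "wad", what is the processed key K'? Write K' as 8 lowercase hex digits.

77616400

Key "wad" = 77 61 64 is 3 bytes ≤ B = 4; zero-pad to 4 bytes: K' = 77 61 64 00.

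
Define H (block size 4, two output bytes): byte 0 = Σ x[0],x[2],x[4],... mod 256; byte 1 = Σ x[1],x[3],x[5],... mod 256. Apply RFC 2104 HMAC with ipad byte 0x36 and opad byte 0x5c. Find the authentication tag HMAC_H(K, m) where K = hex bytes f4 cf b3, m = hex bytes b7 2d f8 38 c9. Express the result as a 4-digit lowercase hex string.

5683

Key hex bytes f4 cf b3 is 3 bytes ≤ B = 4; zero-pad to 4 bytes: K' = f4 cf b3 00.
K' ⊕ ipad = c2 f9 85 36.  K' ⊕ opad = a8 93 ef 5c.
Inner input = (K'⊕ipad) ∥ m = c2 f9 85 36 ∥ b7 2d f8 38 c9.
Inner hash: even-index sum = 959 mod 256 = 191; odd-index sum = 404 mod 256 = 148 → bf 94.
Outer input = (K'⊕opad) ∥ inner = a8 93 ef 5c ∥ bf 94.
Outer hash (tag): even-index sum = 598 mod 256 = 86; odd-index sum = 387 mod 256 = 131 → 56 83.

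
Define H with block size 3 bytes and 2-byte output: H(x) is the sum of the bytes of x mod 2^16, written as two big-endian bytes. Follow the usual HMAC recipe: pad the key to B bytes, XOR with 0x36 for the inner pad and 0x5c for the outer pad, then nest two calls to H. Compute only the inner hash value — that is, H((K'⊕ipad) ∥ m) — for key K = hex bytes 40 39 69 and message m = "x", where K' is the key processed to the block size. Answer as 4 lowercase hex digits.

015c

Key hex bytes 40 39 69 is exactly B = 3 bytes: K' = 40 39 69.
K' ⊕ ipad = 76 0f 5f.
Inner input = 76 0f 5f ∥ 78.
Inner hash: sum = 118+15+95+120 = 348 → 01 5c.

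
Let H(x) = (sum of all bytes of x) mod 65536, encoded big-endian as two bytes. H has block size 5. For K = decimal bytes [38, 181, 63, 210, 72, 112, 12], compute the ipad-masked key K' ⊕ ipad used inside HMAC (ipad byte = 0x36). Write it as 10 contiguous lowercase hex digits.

Key decimal bytes [38, 181, 63, 210, 72, 112, 12] = 26 b5 3f d2 48 70 0c is 7 bytes > B = 5, so hash it first: H(key) = 02 b0, then zero-pad to 5 bytes: K' = 02 b0 00 00 00.
XOR each byte with 0x36: 02⊕36=34, b0⊕36=86, 00⊕36=36, 00⊕36=36, 00⊕36=36.

3486363636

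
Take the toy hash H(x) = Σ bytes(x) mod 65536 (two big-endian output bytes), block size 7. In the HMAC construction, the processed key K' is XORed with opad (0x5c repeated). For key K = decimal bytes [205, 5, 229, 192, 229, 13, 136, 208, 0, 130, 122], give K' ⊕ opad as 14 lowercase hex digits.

Key decimal bytes [205, 5, 229, 192, 229, 13, 136, 208, 0, 130, 122] = cd 05 e5 c0 e5 0d 88 d0 00 82 7a is 11 bytes > B = 7, so hash it first: H(key) = 05 bd, then zero-pad to 7 bytes: K' = 05 bd 00 00 00 00 00.
XOR each byte with 0x5c: 05⊕5c=59, bd⊕5c=e1, 00⊕5c=5c, 00⊕5c=5c, 00⊕5c=5c, 00⊕5c=5c, 00⊕5c=5c.

59e15c5c5c5c5c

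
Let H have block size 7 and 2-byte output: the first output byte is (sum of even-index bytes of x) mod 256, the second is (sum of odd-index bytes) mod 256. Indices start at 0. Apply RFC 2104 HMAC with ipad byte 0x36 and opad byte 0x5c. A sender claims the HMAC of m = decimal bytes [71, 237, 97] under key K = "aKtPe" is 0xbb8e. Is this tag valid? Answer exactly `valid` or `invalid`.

valid

Key "aKtPe" = 61 4b 74 50 65 is 5 bytes ≤ B = 7; zero-pad to 7 bytes: K' = 61 4b 74 50 65 00 00.
K' ⊕ ipad = 57 7d 42 66 53 36 36; K' ⊕ opad = 3d 17 28 0c 39 5c 5c.
Inner hash: even-index sum = 527 mod 256 = 15; odd-index sum = 449 mod 256 = 193 → 0f c1.
Outer hash (recomputed tag): even-index sum = 443 mod 256 = 187; odd-index sum = 142 mod 256 = 142 → bb 8e.
Recomputed tag = bb8e; claimed = bb8e → match.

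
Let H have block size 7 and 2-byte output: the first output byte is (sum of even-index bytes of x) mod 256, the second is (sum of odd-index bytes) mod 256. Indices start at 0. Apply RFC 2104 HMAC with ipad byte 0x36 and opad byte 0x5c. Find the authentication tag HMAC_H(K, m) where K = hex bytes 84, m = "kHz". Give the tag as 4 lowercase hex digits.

73b0

Key hex bytes 84 is 1 byte ≤ B = 7; zero-pad to 7 bytes: K' = 84 00 00 00 00 00 00.
K' ⊕ ipad = b2 36 36 36 36 36 36.  K' ⊕ opad = d8 5c 5c 5c 5c 5c 5c.
Inner input = (K'⊕ipad) ∥ m = b2 36 36 36 36 36 36 ∥ 6b 48 7a.
Inner hash: even-index sum = 412 mod 256 = 156; odd-index sum = 391 mod 256 = 135 → 9c 87.
Outer input = (K'⊕opad) ∥ inner = d8 5c 5c 5c 5c 5c 5c ∥ 9c 87.
Outer hash (tag): even-index sum = 627 mod 256 = 115; odd-index sum = 432 mod 256 = 176 → 73 b0.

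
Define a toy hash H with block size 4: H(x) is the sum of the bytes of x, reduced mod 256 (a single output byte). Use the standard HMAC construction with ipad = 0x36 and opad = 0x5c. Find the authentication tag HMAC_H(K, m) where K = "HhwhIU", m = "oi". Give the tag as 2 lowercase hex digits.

1a

Key "HhwhIU" = 48 68 77 68 49 55 is 6 bytes > B = 4, so hash it first: H(key) = 2d, then zero-pad to 4 bytes: K' = 2d 00 00 00.
K' ⊕ ipad = 1b 36 36 36.  K' ⊕ opad = 71 5c 5c 5c.
Inner input = (K'⊕ipad) ∥ m = 1b 36 36 36 ∥ 6f 69.
Inner hash: sum = 27+54+54+54+111+105 = 405; mod 256 = 149 → 95.
Outer input = (K'⊕opad) ∥ inner = 71 5c 5c 5c ∥ 95.
Outer hash (tag): sum = 113+92+92+92+149 = 538; mod 256 = 26 → 1a.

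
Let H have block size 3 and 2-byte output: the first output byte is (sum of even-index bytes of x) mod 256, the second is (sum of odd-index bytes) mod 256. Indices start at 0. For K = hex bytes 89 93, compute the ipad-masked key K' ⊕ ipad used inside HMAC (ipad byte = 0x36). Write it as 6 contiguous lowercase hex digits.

Key hex bytes 89 93 is 2 bytes ≤ B = 3; zero-pad to 3 bytes: K' = 89 93 00.
XOR each byte with 0x36: 89⊕36=bf, 93⊕36=a5, 00⊕36=36.

bfa536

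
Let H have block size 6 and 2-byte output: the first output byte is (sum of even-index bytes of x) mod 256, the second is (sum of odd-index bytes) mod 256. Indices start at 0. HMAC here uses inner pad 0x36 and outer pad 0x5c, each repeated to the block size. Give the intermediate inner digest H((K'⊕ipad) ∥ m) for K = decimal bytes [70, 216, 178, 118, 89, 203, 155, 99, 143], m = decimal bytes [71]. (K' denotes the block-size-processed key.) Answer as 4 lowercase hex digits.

00b6

Key decimal bytes [70, 216, 178, 118, 89, 203, 155, 99, 143] = 46 d8 b2 76 59 cb 9b 63 8f is 9 bytes > B = 6, so hash it first: H(key) = 7b 7c, then zero-pad to 6 bytes: K' = 7b 7c 00 00 00 00.
K' ⊕ ipad = 4d 4a 36 36 36 36.
Inner input = 4d 4a 36 36 36 36 ∥ 47.
Inner hash: even-index sum = 256 mod 256 = 0; odd-index sum = 182 mod 256 = 182 → 00 b6.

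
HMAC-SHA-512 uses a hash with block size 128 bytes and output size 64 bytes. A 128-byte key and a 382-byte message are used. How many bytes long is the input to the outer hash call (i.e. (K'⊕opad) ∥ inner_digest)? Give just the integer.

192

Key is 128 ≤ 128 bytes, zero-padded: |K'| = 128.
Outer input = (K'⊕opad) ∥ H(inner) → 128 + 64 = 192 bytes.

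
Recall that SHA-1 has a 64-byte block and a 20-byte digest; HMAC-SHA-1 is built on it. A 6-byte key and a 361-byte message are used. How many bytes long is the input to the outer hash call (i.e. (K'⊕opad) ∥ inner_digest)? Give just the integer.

84

Key is 6 ≤ 64 bytes, zero-padded: |K'| = 64.
Outer input = (K'⊕opad) ∥ H(inner) → 64 + 20 = 84 bytes.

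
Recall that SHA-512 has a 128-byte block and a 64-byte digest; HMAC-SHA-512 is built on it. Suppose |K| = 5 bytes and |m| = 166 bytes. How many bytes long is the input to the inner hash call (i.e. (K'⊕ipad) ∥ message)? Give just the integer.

294

Key is 5 ≤ 128 bytes, zero-padded: |K'| = 128.
Inner input = (K'⊕ipad) ∥ m → 128 + 166 = 294 bytes.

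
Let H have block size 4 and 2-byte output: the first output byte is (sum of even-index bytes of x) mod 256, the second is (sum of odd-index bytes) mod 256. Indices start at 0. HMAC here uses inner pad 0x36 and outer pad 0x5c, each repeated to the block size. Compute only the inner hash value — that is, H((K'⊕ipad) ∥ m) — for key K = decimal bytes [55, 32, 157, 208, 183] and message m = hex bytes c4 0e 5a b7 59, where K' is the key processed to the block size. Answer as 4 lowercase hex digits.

Key decimal bytes [55, 32, 157, 208, 183] = 37 20 9d d0 b7 is 5 bytes > B = 4, so hash it first: H(key) = 8b f0, then zero-pad to 4 bytes: K' = 8b f0 00 00.
K' ⊕ ipad = bd c6 36 36.
Inner input = bd c6 36 36 ∥ c4 0e 5a b7 59.
Inner hash: even-index sum = 618 mod 256 = 106; odd-index sum = 449 mod 256 = 193 → 6a c1.

6ac1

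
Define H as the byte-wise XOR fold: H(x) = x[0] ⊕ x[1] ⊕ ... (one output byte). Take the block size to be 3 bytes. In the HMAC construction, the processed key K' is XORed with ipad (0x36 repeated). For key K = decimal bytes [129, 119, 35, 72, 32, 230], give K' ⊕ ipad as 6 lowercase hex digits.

6d3636

Key decimal bytes [129, 119, 35, 72, 32, 230] = 81 77 23 48 20 e6 is 6 bytes > B = 3, so hash it first: H(key) = 5b, then zero-pad to 3 bytes: K' = 5b 00 00.
XOR each byte with 0x36: 5b⊕36=6d, 00⊕36=36, 00⊕36=36.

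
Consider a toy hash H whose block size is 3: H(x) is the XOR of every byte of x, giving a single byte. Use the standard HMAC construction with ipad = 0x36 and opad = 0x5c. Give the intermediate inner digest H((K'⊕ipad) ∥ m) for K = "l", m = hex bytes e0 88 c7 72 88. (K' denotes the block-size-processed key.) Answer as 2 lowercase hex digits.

Key "l" = 6c is 1 byte ≤ B = 3; zero-pad to 3 bytes: K' = 6c 00 00.
K' ⊕ ipad = 5a 36 36.
Inner input = 5a 36 36 ∥ e0 88 c7 72 88.
Inner hash: XOR 5a⊕36⊕36⊕e0⊕88⊕c7⊕72⊕88 = 0f.

0f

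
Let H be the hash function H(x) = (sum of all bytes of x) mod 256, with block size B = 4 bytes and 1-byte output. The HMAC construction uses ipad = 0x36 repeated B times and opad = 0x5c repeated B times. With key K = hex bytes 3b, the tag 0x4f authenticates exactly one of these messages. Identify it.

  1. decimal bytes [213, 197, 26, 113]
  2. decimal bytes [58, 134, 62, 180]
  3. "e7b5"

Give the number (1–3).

Key hex bytes 3b is 1 byte ≤ B = 4; zero-pad to 4 bytes: K' = 3b 00 00 00.
K' ⊕ ipad = 0d 36 36 36; K' ⊕ opad = 67 5c 5c 5c.
m1: inner = H(0d 36 36 36 d5 c5 1a 71) = d4; tag = H(67 5c 5c 5c d4) = 4f ← matches
m2: inner = H(0d 36 36 36 3a 86 3e b4) = 61; tag = H(67 5c 5c 5c 61) = dc
m3: inner = H(0d 36 36 36 65 37 62 35) = e2; tag = H(67 5c 5c 5c e2) = 5d

1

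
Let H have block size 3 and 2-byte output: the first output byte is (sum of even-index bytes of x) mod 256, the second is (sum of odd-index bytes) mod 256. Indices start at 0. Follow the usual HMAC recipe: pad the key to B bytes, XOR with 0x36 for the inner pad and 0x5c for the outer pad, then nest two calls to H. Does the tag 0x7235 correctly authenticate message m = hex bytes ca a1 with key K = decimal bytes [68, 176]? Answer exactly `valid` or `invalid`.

invalid

Key decimal bytes [68, 176] = 44 b0 is 2 bytes ≤ B = 3; zero-pad to 3 bytes: K' = 44 b0 00.
K' ⊕ ipad = 72 86 36; K' ⊕ opad = 18 ec 5c.
Inner hash: even-index sum = 329 mod 256 = 73; odd-index sum = 336 mod 256 = 80 → 49 50.
Outer hash (recomputed tag): even-index sum = 196 mod 256 = 196; odd-index sum = 309 mod 256 = 53 → c4 35.
Recomputed tag = c435; claimed = 7235 → mismatch.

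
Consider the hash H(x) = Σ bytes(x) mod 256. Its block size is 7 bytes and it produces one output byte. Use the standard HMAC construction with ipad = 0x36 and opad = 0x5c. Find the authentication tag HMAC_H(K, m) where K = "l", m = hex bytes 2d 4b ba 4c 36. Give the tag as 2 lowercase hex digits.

aa

Key "l" = 6c is 1 byte ≤ B = 7; zero-pad to 7 bytes: K' = 6c 00 00 00 00 00 00.
K' ⊕ ipad = 5a 36 36 36 36 36 36.  K' ⊕ opad = 30 5c 5c 5c 5c 5c 5c.
Inner input = (K'⊕ipad) ∥ m = 5a 36 36 36 36 36 36 ∥ 2d 4b ba 4c 36.
Inner hash: sum = 90+54+54+54+54+54+54+45+75+186+76+54 = 850; mod 256 = 82 → 52.
Outer input = (K'⊕opad) ∥ inner = 30 5c 5c 5c 5c 5c 5c ∥ 52.
Outer hash (tag): sum = 48+92+92+92+92+92+92+82 = 682; mod 256 = 170 → aa.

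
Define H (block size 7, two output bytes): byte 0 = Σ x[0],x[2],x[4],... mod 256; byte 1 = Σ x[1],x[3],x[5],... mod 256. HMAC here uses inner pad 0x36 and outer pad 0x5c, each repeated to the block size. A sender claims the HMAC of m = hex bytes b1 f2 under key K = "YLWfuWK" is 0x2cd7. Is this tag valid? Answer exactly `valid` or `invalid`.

valid

Key "YLWfuWK" = 59 4c 57 66 75 57 4b is exactly B = 7 bytes: K' = 59 4c 57 66 75 57 4b.
K' ⊕ ipad = 6f 7a 61 50 43 61 7d; K' ⊕ opad = 05 10 0b 3a 29 0b 17.
Inner hash: even-index sum = 642 mod 256 = 130; odd-index sum = 476 mod 256 = 220 → 82 dc.
Outer hash (recomputed tag): even-index sum = 300 mod 256 = 44; odd-index sum = 215 mod 256 = 215 → 2c d7.
Recomputed tag = 2cd7; claimed = 2cd7 → match.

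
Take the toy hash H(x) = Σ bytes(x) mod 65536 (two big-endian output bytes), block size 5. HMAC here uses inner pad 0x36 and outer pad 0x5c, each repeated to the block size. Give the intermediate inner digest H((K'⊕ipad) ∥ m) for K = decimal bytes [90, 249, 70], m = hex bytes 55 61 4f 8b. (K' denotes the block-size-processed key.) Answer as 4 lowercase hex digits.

Key decimal bytes [90, 249, 70] = 5a f9 46 is 3 bytes ≤ B = 5; zero-pad to 5 bytes: K' = 5a f9 46 00 00.
K' ⊕ ipad = 6c cf 70 36 36.
Inner input = 6c cf 70 36 36 ∥ 55 61 4f 8b.
Inner hash: sum = 108+207+112+54+54+85+97+79+139 = 935 → 03 a7.

03a7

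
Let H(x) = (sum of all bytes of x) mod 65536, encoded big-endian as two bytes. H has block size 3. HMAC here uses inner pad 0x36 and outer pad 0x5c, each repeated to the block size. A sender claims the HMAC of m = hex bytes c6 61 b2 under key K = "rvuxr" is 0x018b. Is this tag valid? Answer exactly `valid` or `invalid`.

Key "rvuxr" = 72 76 75 78 72 is 5 bytes > B = 3, so hash it first: H(key) = 02 47, then zero-pad to 3 bytes: K' = 02 47 00.
K' ⊕ ipad = 34 71 36; K' ⊕ opad = 5e 1b 5c.
Inner hash: sum = 52+113+54+198+97+178 = 692 → 02 b4.
Outer hash (recomputed tag): sum = 94+27+92+2+180 = 395 → 01 8b.
Recomputed tag = 018b; claimed = 018b → match.

valid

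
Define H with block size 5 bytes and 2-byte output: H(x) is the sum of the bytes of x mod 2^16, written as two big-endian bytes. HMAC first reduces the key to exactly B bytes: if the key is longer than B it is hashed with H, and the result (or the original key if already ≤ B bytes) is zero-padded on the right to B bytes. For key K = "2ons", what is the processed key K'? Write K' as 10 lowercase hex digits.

Key "2ons" = 32 6f 6e 73 is 4 bytes ≤ B = 5; zero-pad to 5 bytes: K' = 32 6f 6e 73 00.

326f6e7300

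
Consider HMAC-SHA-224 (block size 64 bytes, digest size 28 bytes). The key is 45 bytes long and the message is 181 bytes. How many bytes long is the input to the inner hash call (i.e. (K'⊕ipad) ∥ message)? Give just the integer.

245

Key is 45 ≤ 64 bytes, zero-padded: |K'| = 64.
Inner input = (K'⊕ipad) ∥ m → 64 + 181 = 245 bytes.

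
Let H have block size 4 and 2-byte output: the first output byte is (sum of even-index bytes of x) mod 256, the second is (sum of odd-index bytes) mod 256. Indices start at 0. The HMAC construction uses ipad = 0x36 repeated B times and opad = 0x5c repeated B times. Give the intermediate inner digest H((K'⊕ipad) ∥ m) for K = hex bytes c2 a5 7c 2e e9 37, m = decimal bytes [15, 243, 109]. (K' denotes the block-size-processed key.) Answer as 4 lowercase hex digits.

c365

Key hex bytes c2 a5 7c 2e e9 37 is 6 bytes > B = 4, so hash it first: H(key) = 27 0a, then zero-pad to 4 bytes: K' = 27 0a 00 00.
K' ⊕ ipad = 11 3c 36 36.
Inner input = 11 3c 36 36 ∥ 0f f3 6d.
Inner hash: even-index sum = 195 mod 256 = 195; odd-index sum = 357 mod 256 = 101 → c3 65.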